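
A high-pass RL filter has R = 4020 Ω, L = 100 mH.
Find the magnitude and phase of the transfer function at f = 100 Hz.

Step 1 — Angular frequency: ω = 2π·100 = 628.3 rad/s.
Step 2 — Transfer function: H(jω) = jωL/(R + jωL).
Step 3 — Numerator jωL = j·62.83; denominator R + jωL = 4020 + j62.83.
Step 4 — H = 0.0002442 + j0.01563.
Step 5 — Magnitude: |H| = 0.01563 (-36.1 dB); phase: φ = 89.1°.

|H| = 0.01563 (-36.1 dB), φ = 89.1°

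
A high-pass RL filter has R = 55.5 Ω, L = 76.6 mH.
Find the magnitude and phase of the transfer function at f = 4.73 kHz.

Step 1 — Angular frequency: ω = 2π·4730 = 2.972e+04 rad/s.
Step 2 — Transfer function: H(jω) = jωL/(R + jωL).
Step 3 — Numerator jωL = j·2277; denominator R + jωL = 55.5 + j2277.
Step 4 — H = 0.9994 + j0.02436.
Step 5 — Magnitude: |H| = 0.9997 (-0.0 dB); phase: φ = 1.4°.

|H| = 0.9997 (-0.0 dB), φ = 1.4°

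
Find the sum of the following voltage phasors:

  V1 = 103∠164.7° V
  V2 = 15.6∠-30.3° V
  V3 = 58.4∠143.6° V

Step 1 — Convert each phasor to rectangular form:
  V1 = 103·(cos(164.7°) + j·sin(164.7°)) = -99.35 + j27.18 V
  V2 = 15.6·(cos(-30.3°) + j·sin(-30.3°)) = 13.47 - j7.871 V
  V3 = 58.4·(cos(143.6°) + j·sin(143.6°)) = -47.01 + j34.66 V
Step 2 — Sum components: V_total = -132.9 + j53.96 V.
Step 3 — Convert to polar: |V_total| = 143.4 V, ∠V_total = 157.9°.

V_total = 143.4∠157.9° V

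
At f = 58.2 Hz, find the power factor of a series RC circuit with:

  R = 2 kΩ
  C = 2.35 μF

Step 1 — Angular frequency: ω = 2π·f = 2π·58.2 = 365.7 rad/s.
Step 2 — Component impedances:
  R: Z = R = 2000 Ω
  C: Z = 1/(jωC) = -j/(ω·C) = 0 - j1164 Ω
Step 3 — Series combination: Z_total = R + C = 2000 - j1164 Ω = 2314∠-30.2° Ω.
Step 4 — Power factor: PF = cos(φ) = Re(Z)/|Z| = 2000/2314 = 0.8643.
Step 5 — Type: Im(Z) = -1164 ⇒ leading (phase φ = -30.2°).

PF = 0.8643 (leading, φ = -30.2°)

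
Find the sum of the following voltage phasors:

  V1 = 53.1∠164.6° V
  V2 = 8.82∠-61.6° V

Step 1 — Convert each phasor to rectangular form:
  V1 = 53.1·(cos(164.6°) + j·sin(164.6°)) = -51.19 + j14.1 V
  V2 = 8.82·(cos(-61.6°) + j·sin(-61.6°)) = 4.195 - j7.759 V
Step 2 — Sum components: V_total = -47 + j6.343 V.
Step 3 — Convert to polar: |V_total| = 47.42 V, ∠V_total = 172.3°.

V_total = 47.42∠172.3° V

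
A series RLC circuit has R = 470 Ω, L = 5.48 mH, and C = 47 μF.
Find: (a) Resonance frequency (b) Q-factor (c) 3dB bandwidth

Step 1 — Resonance: ω₀ = 1/√(LC) = 1/√(0.00548·4.7e-05) = 1970 rad/s.
Step 2 — f₀ = ω₀/(2π) = 313.6 Hz.
Step 3 — Series Q: Q = ω₀L/R = 1970·0.00548/470 = 0.02297.
Step 4 — Bandwidth: Δω = ω₀/Q = 8.577e+04 rad/s; BW = Δω/(2π) = 1.365e+04 Hz.

(a) f₀ = 313.6 Hz  (b) Q = 0.02297  (c) BW = 1.365e+04 Hz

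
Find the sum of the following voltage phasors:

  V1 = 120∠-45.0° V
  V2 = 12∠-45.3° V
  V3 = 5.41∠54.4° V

Step 1 — Convert each phasor to rectangular form:
  V1 = 120·(cos(-45.0°) + j·sin(-45.0°)) = 84.85 - j84.85 V
  V2 = 12·(cos(-45.3°) + j·sin(-45.3°)) = 8.441 - j8.53 V
  V3 = 5.41·(cos(54.4°) + j·sin(54.4°)) = 3.149 + j4.399 V
Step 2 — Sum components: V_total = 96.44 - j88.98 V.
Step 3 — Convert to polar: |V_total| = 131.2 V, ∠V_total = -42.7°.

V_total = 131.2∠-42.7° V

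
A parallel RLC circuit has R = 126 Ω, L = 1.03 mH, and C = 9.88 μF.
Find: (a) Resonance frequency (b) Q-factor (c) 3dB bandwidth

Step 1 — Resonance: ω₀ = 1/√(LC) = 1/√(0.00103·9.88e-06) = 9913 rad/s.
Step 2 — f₀ = ω₀/(2π) = 1578 Hz.
Step 3 — Parallel Q: Q = R/(ω₀L) = 126/(9913·0.00103) = 12.34.
Step 4 — Bandwidth: Δω = ω₀/Q = 803.3 rad/s; BW = Δω/(2π) = 127.8 Hz.

(a) f₀ = 1578 Hz  (b) Q = 12.34  (c) BW = 127.8 Hz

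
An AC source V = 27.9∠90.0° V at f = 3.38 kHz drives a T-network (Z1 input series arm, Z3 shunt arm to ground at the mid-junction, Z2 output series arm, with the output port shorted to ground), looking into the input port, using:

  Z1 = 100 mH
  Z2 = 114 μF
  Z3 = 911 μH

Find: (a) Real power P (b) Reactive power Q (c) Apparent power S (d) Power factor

Step 1 — Angular frequency: ω = 2π·f = 2π·3380 = 2.124e+04 rad/s.
Step 2 — Component impedances:
  Z1: Z = jωL = j·2.124e+04·0.1 = 0 + j2124 Ω
  Z2: Z = 1/(jωC) = -j/(ω·C) = 0 - j0.413 Ω
  Z3: Z = jωL = j·2.124e+04·0.000911 = 0 + j19.35 Ω
Step 3 — With the output port shorted to ground, the output series arm Z2 runs from the junction to ground; the shunt arm Z3 also runs from the junction to ground. They appear in parallel: Z3 || Z2 = 0 - j0.4221 Ω.
Step 4 — Series with input arm Z1: Z_in = Z1 + (Z3 || Z2) = 0 + j2123 Ω = 2123∠90.0° Ω.
Step 5 — Source phasor: V = 27.9∠90.0° V = 0 + j27.9 V.
Step 6 — Current: I = V / Z = 0.01314 A = 0.01314∠-0.0° A.
Step 7 — Complex power: S = V·I* = 0 + j0.3666 VA.
Step 8 — Real power: P = Re(S) = 0 W.
Step 9 — Reactive power: Q = Im(S) = 0.3666 VAR.
Step 10 — Apparent power: |S| = 0.3666 VA.
Step 11 — Power factor: PF = P/|S| = 0 (lagging).

(a) P = 0 W  (b) Q = 0.3666 VAR  (c) S = 0.3666 VA  (d) PF = 0 (lagging)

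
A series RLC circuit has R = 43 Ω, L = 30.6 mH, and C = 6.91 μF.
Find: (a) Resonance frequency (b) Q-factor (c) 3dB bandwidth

Step 1 — Resonance condition Im(Z)=0 gives ω₀ = 1/√(LC).
Step 2 — ω₀ = 1/√(0.0306·6.91e-06) = 2175 rad/s.
Step 3 — f₀ = ω₀/(2π) = 346.1 Hz.
Step 4 — Series Q: Q = ω₀L/R = 2175·0.0306/43 = 1.548.
Step 5 — 3dB bandwidth: Δω = ω₀/Q = 1405 rad/s; BW = Δω/(2π) = 223.6 Hz.

(a) f₀ = 346.1 Hz  (b) Q = 1.548  (c) BW = 223.6 Hz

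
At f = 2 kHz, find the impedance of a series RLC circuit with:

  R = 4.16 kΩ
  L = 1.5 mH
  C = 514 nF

Step 1 — Angular frequency: ω = 2π·f = 2π·2000 = 1.257e+04 rad/s.
Step 2 — Component impedances:
  R: Z = R = 4160 Ω
  L: Z = jωL = j·1.257e+04·0.0015 = 0 + j18.85 Ω
  C: Z = 1/(jωC) = -j/(ω·C) = 0 - j154.8 Ω
Step 3 — Series combination: Z_total = R + L + C = 4160 - j136 Ω = 4162∠-1.9° Ω.

Z = 4160 - j136 Ω = 4162∠-1.9° Ω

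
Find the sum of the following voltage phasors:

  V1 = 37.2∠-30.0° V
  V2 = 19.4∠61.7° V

Step 1 — Convert each phasor to rectangular form:
  V1 = 37.2·(cos(-30.0°) + j·sin(-30.0°)) = 32.22 - j18.6 V
  V2 = 19.4·(cos(61.7°) + j·sin(61.7°)) = 9.197 + j17.08 V
Step 2 — Sum components: V_total = 41.41 - j1.519 V.
Step 3 — Convert to polar: |V_total| = 41.44 V, ∠V_total = -2.1°.

V_total = 41.44∠-2.1° V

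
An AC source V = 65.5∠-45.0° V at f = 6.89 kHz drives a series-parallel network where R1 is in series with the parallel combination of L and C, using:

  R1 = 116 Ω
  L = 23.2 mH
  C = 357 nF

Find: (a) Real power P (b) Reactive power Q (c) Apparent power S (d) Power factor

Step 1 — Angular frequency: ω = 2π·f = 2π·6890 = 4.329e+04 rad/s.
Step 2 — Component impedances:
  R1: Z = R = 116 Ω
  L: Z = jωL = j·4.329e+04·0.0232 = 0 + j1004 Ω
  C: Z = 1/(jωC) = -j/(ω·C) = 0 - j64.7 Ω
Step 3 — Parallel branch: L || C = 1/(1/L + 1/C) = 0 - j69.16 Ω.
Step 4 — Series with R1: Z_total = R1 + (L || C) = 116 - j69.16 Ω = 135.1∠-30.8° Ω.
Step 5 — Source phasor: V = 65.5∠-45.0° V = 46.32 - j46.32 V.
Step 6 — Current: I = V / Z = 0.4702 - j0.1189 A = 0.485∠-14.2° A.
Step 7 — Complex power: S = V·I* = 27.29 - j16.27 VA.
Step 8 — Real power: P = Re(S) = 27.29 W.
Step 9 — Reactive power: Q = Im(S) = -16.27 VAR.
Step 10 — Apparent power: |S| = 31.77 VA.
Step 11 — Power factor: PF = P/|S| = 0.8589 (leading).

(a) P = 27.29 W  (b) Q = -16.27 VAR  (c) S = 31.77 VA  (d) PF = 0.8589 (leading)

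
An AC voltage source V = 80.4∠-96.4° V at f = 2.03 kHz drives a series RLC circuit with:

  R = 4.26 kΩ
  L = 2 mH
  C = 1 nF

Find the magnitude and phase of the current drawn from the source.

Step 1 — Angular frequency: ω = 2π·f = 2π·2030 = 1.275e+04 rad/s.
Step 2 — Component impedances:
  R: Z = R = 4260 Ω
  L: Z = jωL = j·1.275e+04·0.002 = 0 + j25.51 Ω
  C: Z = 1/(jωC) = -j/(ω·C) = 0 - j7.84e+04 Ω
Step 3 — Series combination: Z_total = R + L + C = 4260 - j7.838e+04 Ω = 7.849e+04∠-86.9° Ω.
Step 4 — Source phasor: V = 80.4∠-96.4° V = -8.962 - j79.9 V.
Step 5 — Ohm's law: I = V / Z_total = (-8.962 - j79.9) / (4260 - j7.838e+04) = 0.00101 - j0.0001693 A.
Step 6 — Convert to polar: |I| = 0.001024 A, ∠I = -9.5°.

I = 0.001024∠-9.5° A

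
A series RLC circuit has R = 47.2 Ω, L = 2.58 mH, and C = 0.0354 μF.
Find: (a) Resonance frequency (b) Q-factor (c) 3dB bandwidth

Step 1 — Resonance: ω₀ = 1/√(LC) = 1/√(0.00258·3.54e-08) = 1.046e+05 rad/s.
Step 2 — f₀ = ω₀/(2π) = 1.665e+04 Hz.
Step 3 — Series Q: Q = ω₀L/R = 1.046e+05·0.00258/47.2 = 5.72.
Step 4 — Bandwidth: Δω = ω₀/Q = 1.829e+04 rad/s; BW = Δω/(2π) = 2912 Hz.

(a) f₀ = 1.665e+04 Hz  (b) Q = 5.72  (c) BW = 2912 Hz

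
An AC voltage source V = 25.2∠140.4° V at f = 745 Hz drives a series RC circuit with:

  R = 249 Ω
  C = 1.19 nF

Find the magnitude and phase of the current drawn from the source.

Step 1 — Angular frequency: ω = 2π·f = 2π·745 = 4681 rad/s.
Step 2 — Component impedances:
  R: Z = R = 249 Ω
  C: Z = 1/(jωC) = -j/(ω·C) = 0 - j1.795e+05 Ω
Step 3 — Series combination: Z_total = R + C = 249 - j1.795e+05 Ω = 1.795e+05∠-89.9° Ω.
Step 4 — Source phasor: V = 25.2∠140.4° V = -19.42 + j16.06 V.
Step 5 — Ohm's law: I = V / Z_total = (-19.42 + j16.06) / (249 - j1.795e+05) = -8.963e-05 - j0.000108 A.
Step 6 — Convert to polar: |I| = 0.0001404 A, ∠I = -129.7°.

I = 0.0001404∠-129.7° A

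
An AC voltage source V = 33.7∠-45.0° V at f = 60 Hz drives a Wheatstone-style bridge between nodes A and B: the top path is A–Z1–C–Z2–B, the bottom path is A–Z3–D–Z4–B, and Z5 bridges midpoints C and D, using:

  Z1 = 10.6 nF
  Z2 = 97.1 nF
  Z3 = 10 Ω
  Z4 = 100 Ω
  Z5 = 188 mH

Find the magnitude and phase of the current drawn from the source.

Step 1 — Angular frequency: ω = 2π·f = 2π·60 = 377 rad/s.
Step 2 — Component impedances:
  Z1: Z = 1/(jωC) = -j/(ω·C) = 0 - j2.502e+05 Ω
  Z2: Z = 1/(jωC) = -j/(ω·C) = 0 - j2.732e+04 Ω
  Z3: Z = R = 10 Ω
  Z4: Z = R = 100 Ω
  Z5: Z = jωL = j·377·0.188 = 0 + j70.87 Ω
Step 3 — Bridge requires nodal analysis (the Z5 bridge couples midpoints C and D, so the two paths cannot be reduced to a simple series/parallel combination). Setting node B to ground and injecting 1 A at node A, the 3-node admittance system at A, C, D solves to V_A = Z_AB = 110 - j0.3674 Ω = 110∠-0.2° Ω.
Step 4 — Source phasor: V = 33.7∠-45.0° V = 23.83 - j23.83 V.
Step 5 — Ohm's law: I = V / Z_total = (23.83 - j23.83) / (110 - j0.3674) = 0.2174 - j0.2159 A.
Step 6 — Convert to polar: |I| = 0.3064 A, ∠I = -44.8°.

I = 0.3064∠-44.8° A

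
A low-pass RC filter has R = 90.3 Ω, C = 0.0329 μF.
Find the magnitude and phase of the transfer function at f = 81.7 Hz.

Step 1 — Angular frequency: ω = 2π·81.7 = 513.3 rad/s.
Step 2 — Transfer function: H(jω) = 1/(1 + jωRC).
Step 3 — Denominator: 1 + jωRC = 1 + j·513.3·90.3·3.29e-08 = 1 + j0.001525.
Step 4 — H = 1 - j0.001525.
Step 5 — Magnitude: |H| = 1 (-0.0 dB); phase: φ = -0.1°.

|H| = 1 (-0.0 dB), φ = -0.1°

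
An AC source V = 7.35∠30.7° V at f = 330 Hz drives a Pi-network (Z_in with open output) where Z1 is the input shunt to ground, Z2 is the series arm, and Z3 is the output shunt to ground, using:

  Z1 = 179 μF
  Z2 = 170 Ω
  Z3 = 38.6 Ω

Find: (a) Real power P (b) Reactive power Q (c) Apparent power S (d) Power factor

Step 1 — Angular frequency: ω = 2π·f = 2π·330 = 2073 rad/s.
Step 2 — Component impedances:
  Z1: Z = 1/(jωC) = -j/(ω·C) = 0 - j2.694 Ω
  Z2: Z = R = 170 Ω
  Z3: Z = R = 38.6 Ω
Step 3 — With open output, the series arm Z2 and the output shunt Z3 appear in series to ground: Z2 + Z3 = 208.6 Ω.
Step 4 — Parallel with input shunt Z1: Z_in = Z1 || (Z2 + Z3) = 0.0348 - j2.694 Ω = 2.694∠-89.3° Ω.
Step 5 — Source phasor: V = 7.35∠30.7° V = 6.32 + j3.752 V.
Step 6 — Current: I = V / Z = -1.362 + j2.364 A = 2.728∠120.0° A.
Step 7 — Complex power: S = V·I* = 0.259 - j20.05 VA.
Step 8 — Real power: P = Re(S) = 0.259 W.
Step 9 — Reactive power: Q = Im(S) = -20.05 VAR.
Step 10 — Apparent power: |S| = 20.05 VA.
Step 11 — Power factor: PF = P/|S| = 0.01292 (leading).

(a) P = 0.259 W  (b) Q = -20.05 VAR  (c) S = 20.05 VA  (d) PF = 0.01292 (leading)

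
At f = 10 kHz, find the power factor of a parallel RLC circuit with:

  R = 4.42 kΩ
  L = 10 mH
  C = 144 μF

Step 1 — Angular frequency: ω = 2π·f = 2π·1e+04 = 6.283e+04 rad/s.
Step 2 — Component impedances:
  R: Z = R = 4420 Ω
  L: Z = jωL = j·6.283e+04·0.01 = 0 + j628.3 Ω
  C: Z = 1/(jωC) = -j/(ω·C) = 0 - j0.1105 Ω
Step 3 — Parallel combination: 1/Z_total = 1/R + 1/L + 1/C; Z_total = 2.765e-06 - j0.1105 Ω = 0.1105∠-90.0° Ω.
Step 4 — Power factor: PF = cos(φ) = Re(Z)/|Z| = 2.7647e-06/0.11054 = 2.501e-05.
Step 5 — Type: Im(Z) = -0.1105 ⇒ leading (phase φ = -90.0°).

PF = 2.501e-05 (leading, φ = -90.0°)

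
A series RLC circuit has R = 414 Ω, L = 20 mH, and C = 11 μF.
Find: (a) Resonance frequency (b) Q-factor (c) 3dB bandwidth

Step 1 — Resonance: ω₀ = 1/√(LC) = 1/√(0.02·1.1e-05) = 2132 rad/s.
Step 2 — f₀ = ω₀/(2π) = 339.3 Hz.
Step 3 — Series Q: Q = ω₀L/R = 2132·0.02/414 = 0.103.
Step 4 — Bandwidth: Δω = ω₀/Q = 2.07e+04 rad/s; BW = Δω/(2π) = 3295 Hz.

(a) f₀ = 339.3 Hz  (b) Q = 0.103  (c) BW = 3295 Hz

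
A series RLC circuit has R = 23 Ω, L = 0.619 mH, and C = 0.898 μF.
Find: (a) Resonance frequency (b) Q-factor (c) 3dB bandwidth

Step 1 — Resonance: ω₀ = 1/√(LC) = 1/√(0.000619·8.98e-07) = 4.241e+04 rad/s.
Step 2 — f₀ = ω₀/(2π) = 6751 Hz.
Step 3 — Series Q: Q = ω₀L/R = 4.241e+04·0.000619/23 = 1.142.
Step 4 — Bandwidth: Δω = ω₀/Q = 3.716e+04 rad/s; BW = Δω/(2π) = 5914 Hz.

(a) f₀ = 6751 Hz  (b) Q = 1.142  (c) BW = 5914 Hz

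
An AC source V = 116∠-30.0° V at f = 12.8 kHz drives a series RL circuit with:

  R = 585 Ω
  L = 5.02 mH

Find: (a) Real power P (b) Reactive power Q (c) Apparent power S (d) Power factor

Step 1 — Angular frequency: ω = 2π·f = 2π·1.28e+04 = 8.042e+04 rad/s.
Step 2 — Component impedances:
  R: Z = R = 585 Ω
  L: Z = jωL = j·8.042e+04·0.00502 = 0 + j403.7 Ω
Step 3 — Series combination: Z_total = R + L = 585 + j403.7 Ω = 710.8∠34.6° Ω.
Step 4 — Source phasor: V = 116∠-30.0° V = 100.5 - j58 V.
Step 5 — Current: I = V / Z = 0.06997 - j0.1474 A = 0.1632∠-64.6° A.
Step 6 — Complex power: S = V·I* = 15.58 + j10.75 VA.
Step 7 — Real power: P = Re(S) = 15.58 W.
Step 8 — Reactive power: Q = Im(S) = 10.75 VAR.
Step 9 — Apparent power: |S| = 18.93 VA.
Step 10 — Power factor: PF = P/|S| = 0.823 (lagging).

(a) P = 15.58 W  (b) Q = 10.75 VAR  (c) S = 18.93 VA  (d) PF = 0.823 (lagging)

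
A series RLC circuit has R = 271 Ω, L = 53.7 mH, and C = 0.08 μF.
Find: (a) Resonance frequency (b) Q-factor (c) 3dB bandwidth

Step 1 — Resonance condition Im(Z)=0 gives ω₀ = 1/√(LC).
Step 2 — ω₀ = 1/√(0.0537·8e-08) = 1.526e+04 rad/s.
Step 3 — f₀ = ω₀/(2π) = 2428 Hz.
Step 4 — Series Q: Q = ω₀L/R = 1.526e+04·0.0537/271 = 3.023.
Step 5 — 3dB bandwidth: Δω = ω₀/Q = 5047 rad/s; BW = Δω/(2π) = 803.2 Hz.

(a) f₀ = 2428 Hz  (b) Q = 3.023  (c) BW = 803.2 Hz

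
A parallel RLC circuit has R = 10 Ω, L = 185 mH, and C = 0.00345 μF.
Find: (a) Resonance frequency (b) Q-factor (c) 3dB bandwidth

Step 1 — Resonance: ω₀ = 1/√(LC) = 1/√(0.185·3.45e-09) = 3.958e+04 rad/s.
Step 2 — f₀ = ω₀/(2π) = 6300 Hz.
Step 3 — Parallel Q: Q = R/(ω₀L) = 10/(3.958e+04·0.185) = 0.001366.
Step 4 — Bandwidth: Δω = ω₀/Q = 2.899e+07 rad/s; BW = Δω/(2π) = 4.613e+06 Hz.

(a) f₀ = 6300 Hz  (b) Q = 0.001366  (c) BW = 4.613e+06 Hz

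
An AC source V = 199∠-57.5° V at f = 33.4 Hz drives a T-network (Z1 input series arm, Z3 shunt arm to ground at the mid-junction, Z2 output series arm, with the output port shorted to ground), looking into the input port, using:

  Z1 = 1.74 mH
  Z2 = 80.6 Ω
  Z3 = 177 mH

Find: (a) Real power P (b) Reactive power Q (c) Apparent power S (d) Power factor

Step 1 — Angular frequency: ω = 2π·f = 2π·33.4 = 209.9 rad/s.
Step 2 — Component impedances:
  Z1: Z = jωL = j·209.9·0.00174 = 0 + j0.3652 Ω
  Z2: Z = R = 80.6 Ω
  Z3: Z = jωL = j·209.9·0.177 = 0 + j37.14 Ω
Step 3 — With the output port shorted to ground, the output series arm Z2 runs from the junction to ground; the shunt arm Z3 also runs from the junction to ground. They appear in parallel: Z3 || Z2 = 14.12 + j30.64 Ω.
Step 4 — Series with input arm Z1: Z_in = Z1 + (Z3 || Z2) = 14.12 + j31 Ω = 34.07∠65.5° Ω.
Step 5 — Source phasor: V = 199∠-57.5° V = 106.9 - j167.8 V.
Step 6 — Current: I = V / Z = -3.183 - j4.898 A = 5.841∠-123.0° A.
Step 7 — Complex power: S = V·I* = 481.8 + j1058 VA.
Step 8 — Real power: P = Re(S) = 481.8 W.
Step 9 — Reactive power: Q = Im(S) = 1058 VAR.
Step 10 — Apparent power: |S| = 1162 VA.
Step 11 — Power factor: PF = P/|S| = 0.4145 (lagging).

(a) P = 481.8 W  (b) Q = 1058 VAR  (c) S = 1162 VA  (d) PF = 0.4145 (lagging)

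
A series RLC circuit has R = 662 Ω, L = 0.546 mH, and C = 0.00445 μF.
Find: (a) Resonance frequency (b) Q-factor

Step 1 — Resonance condition Im(Z)=0 gives ω₀ = 1/√(LC).
Step 2 — ω₀ = 1/√(0.000546·4.45e-09) = 6.415e+05 rad/s.
Step 3 — f₀ = ω₀/(2π) = 1.021e+05 Hz.
Step 4 — Series Q: Q = ω₀L/R = 6.415e+05·0.000546/662 = 0.5291.

(a) f₀ = 1.021e+05 Hz  (b) Q = 0.5291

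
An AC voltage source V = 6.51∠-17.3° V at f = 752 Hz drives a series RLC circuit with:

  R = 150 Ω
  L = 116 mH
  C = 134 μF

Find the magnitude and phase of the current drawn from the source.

Step 1 — Angular frequency: ω = 2π·f = 2π·752 = 4725 rad/s.
Step 2 — Component impedances:
  R: Z = R = 150 Ω
  L: Z = jωL = j·4725·0.116 = 0 + j548.1 Ω
  C: Z = 1/(jωC) = -j/(ω·C) = 0 - j1.579 Ω
Step 3 — Series combination: Z_total = R + L + C = 150 + j546.5 Ω = 566.7∠74.7° Ω.
Step 4 — Source phasor: V = 6.51∠-17.3° V = 6.215 - j1.936 V.
Step 5 — Ohm's law: I = V / Z_total = (6.215 - j1.936) / (150 + j546.5) = -0.0003913 - j0.01148 A.
Step 6 — Convert to polar: |I| = 0.01149 A, ∠I = -92.0°.

I = 0.01149∠-92.0° A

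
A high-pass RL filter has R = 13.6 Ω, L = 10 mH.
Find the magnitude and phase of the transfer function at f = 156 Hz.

Step 1 — Angular frequency: ω = 2π·156 = 980.2 rad/s.
Step 2 — Transfer function: H(jω) = jωL/(R + jωL).
Step 3 — Numerator jωL = j·9.802; denominator R + jωL = 13.6 + j9.802.
Step 4 — H = 0.3419 + j0.4743.
Step 5 — Magnitude: |H| = 0.5847 (-4.7 dB); phase: φ = 54.2°.

|H| = 0.5847 (-4.7 dB), φ = 54.2°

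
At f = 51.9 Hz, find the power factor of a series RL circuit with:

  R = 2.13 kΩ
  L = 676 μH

Step 1 — Angular frequency: ω = 2π·f = 2π·51.9 = 326.1 rad/s.
Step 2 — Component impedances:
  R: Z = R = 2130 Ω
  L: Z = jωL = j·326.1·0.000676 = 0 + j0.2204 Ω
Step 3 — Series combination: Z_total = R + L = 2130 + j0.2204 Ω = 2130∠0.0° Ω.
Step 4 — Power factor: PF = cos(φ) = Re(Z)/|Z| = 2130/2130 = 1.
Step 5 — Type: Im(Z) = 0.2204 ⇒ lagging (phase φ = 0.0°).

PF = 1 (lagging, φ = 0.0°)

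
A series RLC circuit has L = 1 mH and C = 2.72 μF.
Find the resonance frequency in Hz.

Step 1 — Resonance condition Im(Z)=0 gives ω₀ = 1/√(LC).
Step 2 — ω₀ = 1/√(0.001·2.72e-06) = 1.917e+04 rad/s.
Step 3 — f₀ = ω₀/(2π) = 3052 Hz.

f₀ = 3052 Hz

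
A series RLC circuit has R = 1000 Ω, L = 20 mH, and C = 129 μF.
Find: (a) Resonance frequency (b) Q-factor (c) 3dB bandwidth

Step 1 — Resonance condition Im(Z)=0 gives ω₀ = 1/√(LC).
Step 2 — ω₀ = 1/√(0.02·0.000129) = 622.6 rad/s.
Step 3 — f₀ = ω₀/(2π) = 99.09 Hz.
Step 4 — Series Q: Q = ω₀L/R = 622.6·0.02/1000 = 0.01245.
Step 5 — 3dB bandwidth: Δω = ω₀/Q = 5e+04 rad/s; BW = Δω/(2π) = 7958 Hz.

(a) f₀ = 99.09 Hz  (b) Q = 0.01245  (c) BW = 7958 Hz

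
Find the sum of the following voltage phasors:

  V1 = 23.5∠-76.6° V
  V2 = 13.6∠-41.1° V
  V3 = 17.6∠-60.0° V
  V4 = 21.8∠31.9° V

Step 1 — Convert each phasor to rectangular form:
  V1 = 23.5·(cos(-76.6°) + j·sin(-76.6°)) = 5.446 - j22.86 V
  V2 = 13.6·(cos(-41.1°) + j·sin(-41.1°)) = 10.25 - j8.94 V
  V3 = 17.6·(cos(-60.0°) + j·sin(-60.0°)) = 8.8 - j15.24 V
  V4 = 21.8·(cos(31.9°) + j·sin(31.9°)) = 18.51 + j11.52 V
Step 2 — Sum components: V_total = 43 - j35.52 V.
Step 3 — Convert to polar: |V_total| = 55.78 V, ∠V_total = -39.6°.

V_total = 55.78∠-39.6° V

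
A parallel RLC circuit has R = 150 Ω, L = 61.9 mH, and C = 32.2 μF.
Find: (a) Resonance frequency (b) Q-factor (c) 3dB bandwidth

Step 1 — Resonance: ω₀ = 1/√(LC) = 1/√(0.0619·3.22e-05) = 708.3 rad/s.
Step 2 — f₀ = ω₀/(2π) = 112.7 Hz.
Step 3 — Parallel Q: Q = R/(ω₀L) = 150/(708.3·0.0619) = 3.421.
Step 4 — Bandwidth: Δω = ω₀/Q = 207 rad/s; BW = Δω/(2π) = 32.95 Hz.

(a) f₀ = 112.7 Hz  (b) Q = 3.421  (c) BW = 32.95 Hz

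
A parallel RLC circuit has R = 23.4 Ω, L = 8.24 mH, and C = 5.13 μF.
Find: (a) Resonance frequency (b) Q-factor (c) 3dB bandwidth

Step 1 — Resonance: ω₀ = 1/√(LC) = 1/√(0.00824·5.13e-06) = 4864 rad/s.
Step 2 — f₀ = ω₀/(2π) = 774.1 Hz.
Step 3 — Parallel Q: Q = R/(ω₀L) = 23.4/(4864·0.00824) = 0.5839.
Step 4 — Bandwidth: Δω = ω₀/Q = 8330 rad/s; BW = Δω/(2π) = 1326 Hz.

(a) f₀ = 774.1 Hz  (b) Q = 0.5839  (c) BW = 1326 Hz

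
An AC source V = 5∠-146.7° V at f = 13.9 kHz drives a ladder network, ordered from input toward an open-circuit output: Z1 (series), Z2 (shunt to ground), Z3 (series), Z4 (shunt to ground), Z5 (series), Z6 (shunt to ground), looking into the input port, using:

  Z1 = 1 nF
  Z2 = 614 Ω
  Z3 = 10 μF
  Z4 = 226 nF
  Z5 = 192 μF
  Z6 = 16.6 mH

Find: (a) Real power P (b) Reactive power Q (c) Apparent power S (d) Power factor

Step 1 — Angular frequency: ω = 2π·f = 2π·1.39e+04 = 8.734e+04 rad/s.
Step 2 — Component impedances:
  Z1: Z = 1/(jωC) = -j/(ω·C) = 0 - j1.145e+04 Ω
  Z2: Z = R = 614 Ω
  Z3: Z = 1/(jωC) = -j/(ω·C) = 0 - j1.145 Ω
  Z4: Z = 1/(jωC) = -j/(ω·C) = 0 - j50.66 Ω
  Z5: Z = 1/(jωC) = -j/(ω·C) = 0 - j0.05964 Ω
  Z6: Z = jωL = j·8.734e+04·0.0166 = 0 + j1450 Ω
Step 3 — Ladder network (open output): work backward from the far end, alternating series and parallel combinations. Z_in = 4.651 - j1.15e+04 Ω = 1.15e+04∠-90.0° Ω.
Step 4 — Source phasor: V = 5∠-146.7° V = -4.179 - j2.745 V.
Step 5 — Current: I = V / Z = 0.0002385 - j0.0003634 A = 0.0004347∠-56.7° A.
Step 6 — Complex power: S = V·I* = 8.787e-07 - j0.002173 VA.
Step 7 — Real power: P = Re(S) = 8.787e-07 W.
Step 8 — Reactive power: Q = Im(S) = -0.002173 VAR.
Step 9 — Apparent power: |S| = 0.002173 VA.
Step 10 — Power factor: PF = P/|S| = 0.0004043 (leading).

(a) P = 8.787e-07 W  (b) Q = -0.002173 VAR  (c) S = 0.002173 VA  (d) PF = 0.0004043 (leading)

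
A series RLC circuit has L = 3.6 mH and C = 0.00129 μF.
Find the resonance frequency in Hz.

Step 1 — Resonance condition Im(Z)=0 gives ω₀ = 1/√(LC).
Step 2 — ω₀ = 1/√(0.0036·1.29e-09) = 4.64e+05 rad/s.
Step 3 — f₀ = ω₀/(2π) = 7.385e+04 Hz.

f₀ = 7.385e+04 Hz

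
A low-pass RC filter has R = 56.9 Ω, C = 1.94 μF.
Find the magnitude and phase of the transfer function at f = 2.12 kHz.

Step 1 — Angular frequency: ω = 2π·2120 = 1.332e+04 rad/s.
Step 2 — Transfer function: H(jω) = 1/(1 + jωRC).
Step 3 — Denominator: 1 + jωRC = 1 + j·1.332e+04·56.9·1.94e-06 = 1 + j1.47.
Step 4 — H = 0.3163 - j0.465.
Step 5 — Magnitude: |H| = 0.5624 (-5.0 dB); phase: φ = -55.8°.

|H| = 0.5624 (-5.0 dB), φ = -55.8°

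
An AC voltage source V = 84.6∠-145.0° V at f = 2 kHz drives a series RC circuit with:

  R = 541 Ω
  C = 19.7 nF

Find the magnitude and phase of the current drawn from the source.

Step 1 — Angular frequency: ω = 2π·f = 2π·2000 = 1.257e+04 rad/s.
Step 2 — Component impedances:
  R: Z = R = 541 Ω
  C: Z = 1/(jωC) = -j/(ω·C) = 0 - j4039 Ω
Step 3 — Series combination: Z_total = R + C = 541 - j4039 Ω = 4076∠-82.4° Ω.
Step 4 — Source phasor: V = 84.6∠-145.0° V = -69.3 - j48.52 V.
Step 5 — Ohm's law: I = V / Z_total = (-69.3 - j48.52) / (541 - j4039) = 0.009544 - j0.01843 A.
Step 6 — Convert to polar: |I| = 0.02076 A, ∠I = -62.6°.

I = 0.02076∠-62.6° A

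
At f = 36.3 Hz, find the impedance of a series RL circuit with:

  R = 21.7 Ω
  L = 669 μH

Step 1 — Angular frequency: ω = 2π·f = 2π·36.3 = 228.1 rad/s.
Step 2 — Component impedances:
  R: Z = R = 21.7 Ω
  L: Z = jωL = j·228.1·0.000669 = 0 + j0.1526 Ω
Step 3 — Series combination: Z_total = R + L = 21.7 + j0.1526 Ω = 21.7∠0.4° Ω.

Z = 21.7 + j0.1526 Ω = 21.7∠0.4° Ω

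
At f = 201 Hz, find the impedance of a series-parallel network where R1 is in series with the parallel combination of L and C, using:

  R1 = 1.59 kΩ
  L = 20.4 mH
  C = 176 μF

Step 1 — Angular frequency: ω = 2π·f = 2π·201 = 1263 rad/s.
Step 2 — Component impedances:
  R1: Z = R = 1590 Ω
  L: Z = jωL = j·1263·0.0204 = 0 + j25.76 Ω
  C: Z = 1/(jωC) = -j/(ω·C) = 0 - j4.499 Ω
Step 3 — Parallel branch: L || C = 1/(1/L + 1/C) = 0 - j5.451 Ω.
Step 4 — Series with R1: Z_total = R1 + (L || C) = 1590 - j5.451 Ω = 1590∠-0.2° Ω.

Z = 1590 - j5.451 Ω = 1590∠-0.2° Ω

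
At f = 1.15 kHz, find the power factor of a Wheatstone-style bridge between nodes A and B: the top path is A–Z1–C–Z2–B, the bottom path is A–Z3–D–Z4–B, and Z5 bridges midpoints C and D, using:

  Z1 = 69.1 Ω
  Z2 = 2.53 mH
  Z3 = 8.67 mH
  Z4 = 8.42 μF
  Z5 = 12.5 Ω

Step 1 — Angular frequency: ω = 2π·f = 2π·1150 = 7226 rad/s.
Step 2 — Component impedances:
  Z1: Z = R = 69.1 Ω
  Z2: Z = jωL = j·7226·0.00253 = 0 + j18.28 Ω
  Z3: Z = jωL = j·7226·0.00867 = 0 + j62.65 Ω
  Z4: Z = 1/(jωC) = -j/(ω·C) = 0 - j16.44 Ω
  Z5: Z = R = 12.5 Ω
Step 3 — Bridge requires nodal analysis (the Z5 bridge couples midpoints C and D, so the two paths cannot be reduced to a simple series/parallel combination). Setting node B to ground and injecting 1 A at node A, the 3-node admittance system at A, C, D solves to V_A = Z_AB = 39.47 + j29.26 Ω = 49.13∠36.5° Ω.
Step 4 — Power factor: PF = cos(φ) = Re(Z)/|Z| = 39.47/49.13 = 0.8034.
Step 5 — Type: Im(Z) = 29.26 ⇒ lagging (phase φ = 36.5°).

PF = 0.8034 (lagging, φ = 36.5°)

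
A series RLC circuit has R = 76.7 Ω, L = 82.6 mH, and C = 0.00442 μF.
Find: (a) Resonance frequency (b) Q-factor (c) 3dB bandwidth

Step 1 — Resonance condition Im(Z)=0 gives ω₀ = 1/√(LC).
Step 2 — ω₀ = 1/√(0.0826·4.42e-09) = 5.234e+04 rad/s.
Step 3 — f₀ = ω₀/(2π) = 8330 Hz.
Step 4 — Series Q: Q = ω₀L/R = 5.234e+04·0.0826/76.7 = 56.36.
Step 5 — 3dB bandwidth: Δω = ω₀/Q = 928.6 rad/s; BW = Δω/(2π) = 147.8 Hz.

(a) f₀ = 8330 Hz  (b) Q = 56.36  (c) BW = 147.8 Hz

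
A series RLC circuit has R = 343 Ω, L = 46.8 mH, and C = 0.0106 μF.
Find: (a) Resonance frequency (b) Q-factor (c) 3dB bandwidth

Step 1 — Resonance: ω₀ = 1/√(LC) = 1/√(0.0468·1.06e-08) = 4.49e+04 rad/s.
Step 2 — f₀ = ω₀/(2π) = 7146 Hz.
Step 3 — Series Q: Q = ω₀L/R = 4.49e+04·0.0468/343 = 6.126.
Step 4 — Bandwidth: Δω = ω₀/Q = 7329 rad/s; BW = Δω/(2π) = 1166 Hz.

(a) f₀ = 7146 Hz  (b) Q = 6.126  (c) BW = 1166 Hz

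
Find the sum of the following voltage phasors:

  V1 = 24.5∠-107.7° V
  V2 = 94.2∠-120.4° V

Step 1 — Convert each phasor to rectangular form:
  V1 = 24.5·(cos(-107.7°) + j·sin(-107.7°)) = -7.449 - j23.34 V
  V2 = 94.2·(cos(-120.4°) + j·sin(-120.4°)) = -47.67 - j81.25 V
Step 2 — Sum components: V_total = -55.12 - j104.6 V.
Step 3 — Convert to polar: |V_total| = 118.2 V, ∠V_total = -117.8°.

V_total = 118.2∠-117.8° V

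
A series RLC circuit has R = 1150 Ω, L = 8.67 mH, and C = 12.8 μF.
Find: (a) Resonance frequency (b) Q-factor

Step 1 — Resonance condition Im(Z)=0 gives ω₀ = 1/√(LC).
Step 2 — ω₀ = 1/√(0.00867·1.28e-05) = 3002 rad/s.
Step 3 — f₀ = ω₀/(2π) = 477.8 Hz.
Step 4 — Series Q: Q = ω₀L/R = 3002·0.00867/1150 = 0.02263.

(a) f₀ = 477.8 Hz  (b) Q = 0.02263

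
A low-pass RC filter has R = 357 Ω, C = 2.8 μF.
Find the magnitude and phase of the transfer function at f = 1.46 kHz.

Step 1 — Angular frequency: ω = 2π·1460 = 9173 rad/s.
Step 2 — Transfer function: H(jω) = 1/(1 + jωRC).
Step 3 — Denominator: 1 + jωRC = 1 + j·9173·357·2.8e-06 = 1 + j9.17.
Step 4 — H = 0.01175 - j0.1078.
Step 5 — Magnitude: |H| = 0.1084 (-19.3 dB); phase: φ = -83.8°.

|H| = 0.1084 (-19.3 dB), φ = -83.8°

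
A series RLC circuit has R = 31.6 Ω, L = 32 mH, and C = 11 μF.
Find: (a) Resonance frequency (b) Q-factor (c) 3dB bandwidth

Step 1 — Resonance condition Im(Z)=0 gives ω₀ = 1/√(LC).
Step 2 — ω₀ = 1/√(0.032·1.1e-05) = 1685 rad/s.
Step 3 — f₀ = ω₀/(2π) = 268.3 Hz.
Step 4 — Series Q: Q = ω₀L/R = 1685·0.032/31.6 = 1.707.
Step 5 — 3dB bandwidth: Δω = ω₀/Q = 987.5 rad/s; BW = Δω/(2π) = 157.2 Hz.

(a) f₀ = 268.3 Hz  (b) Q = 1.707  (c) BW = 157.2 Hz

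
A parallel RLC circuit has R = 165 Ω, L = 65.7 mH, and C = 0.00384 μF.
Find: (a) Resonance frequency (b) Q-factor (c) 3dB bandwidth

Step 1 — Resonance: ω₀ = 1/√(LC) = 1/√(0.0657·3.84e-09) = 6.296e+04 rad/s.
Step 2 — f₀ = ω₀/(2π) = 1.002e+04 Hz.
Step 3 — Parallel Q: Q = R/(ω₀L) = 165/(6.296e+04·0.0657) = 0.03989.
Step 4 — Bandwidth: Δω = ω₀/Q = 1.578e+06 rad/s; BW = Δω/(2π) = 2.512e+05 Hz.

(a) f₀ = 1.002e+04 Hz  (b) Q = 0.03989  (c) BW = 2.512e+05 Hz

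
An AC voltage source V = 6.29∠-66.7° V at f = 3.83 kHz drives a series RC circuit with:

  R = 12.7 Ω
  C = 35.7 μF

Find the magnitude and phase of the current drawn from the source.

Step 1 — Angular frequency: ω = 2π·f = 2π·3830 = 2.406e+04 rad/s.
Step 2 — Component impedances:
  R: Z = R = 12.7 Ω
  C: Z = 1/(jωC) = -j/(ω·C) = 0 - j1.164 Ω
Step 3 — Series combination: Z_total = R + C = 12.7 - j1.164 Ω = 12.75∠-5.2° Ω.
Step 4 — Source phasor: V = 6.29∠-66.7° V = 2.488 - j5.777 V.
Step 5 — Ohm's law: I = V / Z_total = (2.488 - j5.777) / (12.7 - j1.164) = 0.2356 - j0.4333 A.
Step 6 — Convert to polar: |I| = 0.4932 A, ∠I = -61.5°.

I = 0.4932∠-61.5° A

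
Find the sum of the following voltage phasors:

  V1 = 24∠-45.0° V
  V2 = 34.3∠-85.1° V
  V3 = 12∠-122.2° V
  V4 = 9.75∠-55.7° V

Step 1 — Convert each phasor to rectangular form:
  V1 = 24·(cos(-45.0°) + j·sin(-45.0°)) = 16.97 - j16.97 V
  V2 = 34.3·(cos(-85.1°) + j·sin(-85.1°)) = 2.93 - j34.17 V
  V3 = 12·(cos(-122.2°) + j·sin(-122.2°)) = -6.395 - j10.15 V
  V4 = 9.75·(cos(-55.7°) + j·sin(-55.7°)) = 5.494 - j8.054 V
Step 2 — Sum components: V_total = 19 - j69.35 V.
Step 3 — Convert to polar: |V_total| = 71.91 V, ∠V_total = -74.7°.

V_total = 71.91∠-74.7° V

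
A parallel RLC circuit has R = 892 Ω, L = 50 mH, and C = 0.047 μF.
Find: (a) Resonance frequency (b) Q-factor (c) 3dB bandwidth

Step 1 — Resonance: ω₀ = 1/√(LC) = 1/√(0.05·4.7e-08) = 2.063e+04 rad/s.
Step 2 — f₀ = ω₀/(2π) = 3283 Hz.
Step 3 — Parallel Q: Q = R/(ω₀L) = 892/(2.063e+04·0.05) = 0.8648.
Step 4 — Bandwidth: Δω = ω₀/Q = 2.385e+04 rad/s; BW = Δω/(2π) = 3796 Hz.

(a) f₀ = 3283 Hz  (b) Q = 0.8648  (c) BW = 3796 Hz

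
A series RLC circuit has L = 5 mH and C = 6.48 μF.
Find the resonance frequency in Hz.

Step 1 — Resonance condition Im(Z)=0 gives ω₀ = 1/√(LC).
Step 2 — ω₀ = 1/√(0.005·6.48e-06) = 5556 rad/s.
Step 3 — f₀ = ω₀/(2π) = 884.2 Hz.

f₀ = 884.2 Hz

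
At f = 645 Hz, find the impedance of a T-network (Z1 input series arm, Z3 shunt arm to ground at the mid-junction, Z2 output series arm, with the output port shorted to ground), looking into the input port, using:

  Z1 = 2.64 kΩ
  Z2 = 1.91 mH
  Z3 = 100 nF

Step 1 — Angular frequency: ω = 2π·f = 2π·645 = 4053 rad/s.
Step 2 — Component impedances:
  Z1: Z = R = 2640 Ω
  Z2: Z = jωL = j·4053·0.00191 = 0 + j7.741 Ω
  Z3: Z = 1/(jωC) = -j/(ω·C) = 0 - j2468 Ω
Step 3 — With the output port shorted to ground, the output series arm Z2 runs from the junction to ground; the shunt arm Z3 also runs from the junction to ground. They appear in parallel: Z3 || Z2 = 0 + j7.765 Ω.
Step 4 — Series with input arm Z1: Z_in = Z1 + (Z3 || Z2) = 2640 + j7.765 Ω = 2640∠0.2° Ω.

Z = 2640 + j7.765 Ω = 2640∠0.2° Ω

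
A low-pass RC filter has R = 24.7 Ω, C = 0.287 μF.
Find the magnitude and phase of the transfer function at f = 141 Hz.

Step 1 — Angular frequency: ω = 2π·141 = 885.9 rad/s.
Step 2 — Transfer function: H(jω) = 1/(1 + jωRC).
Step 3 — Denominator: 1 + jωRC = 1 + j·885.9·24.7·2.87e-07 = 1 + j0.00628.
Step 4 — H = 1 - j0.00628.
Step 5 — Magnitude: |H| = 1 (-0.0 dB); phase: φ = -0.4°.

|H| = 1 (-0.0 dB), φ = -0.4°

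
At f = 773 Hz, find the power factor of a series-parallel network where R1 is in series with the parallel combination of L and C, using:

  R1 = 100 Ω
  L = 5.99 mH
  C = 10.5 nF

Step 1 — Angular frequency: ω = 2π·f = 2π·773 = 4857 rad/s.
Step 2 — Component impedances:
  R1: Z = R = 100 Ω
  L: Z = jωL = j·4857·0.00599 = 0 + j29.09 Ω
  C: Z = 1/(jωC) = -j/(ω·C) = 0 - j1.961e+04 Ω
Step 3 — Parallel branch: L || C = 1/(1/L + 1/C) = 0 + j29.14 Ω.
Step 4 — Series with R1: Z_total = R1 + (L || C) = 100 + j29.14 Ω = 104.2∠16.2° Ω.
Step 5 — Power factor: PF = cos(φ) = Re(Z)/|Z| = 100/104.16 = 0.9601.
Step 6 — Type: Im(Z) = 29.14 ⇒ lagging (phase φ = 16.2°).

PF = 0.9601 (lagging, φ = 16.2°)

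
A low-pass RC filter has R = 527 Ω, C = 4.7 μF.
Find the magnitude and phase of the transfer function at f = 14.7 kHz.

Step 1 — Angular frequency: ω = 2π·1.47e+04 = 9.236e+04 rad/s.
Step 2 — Transfer function: H(jω) = 1/(1 + jωRC).
Step 3 — Denominator: 1 + jωRC = 1 + j·9.236e+04·527·4.7e-06 = 1 + j228.8.
Step 4 — H = 1.911e-05 - j0.004371.
Step 5 — Magnitude: |H| = 0.004371 (-47.2 dB); phase: φ = -89.7°.

|H| = 0.004371 (-47.2 dB), φ = -89.7°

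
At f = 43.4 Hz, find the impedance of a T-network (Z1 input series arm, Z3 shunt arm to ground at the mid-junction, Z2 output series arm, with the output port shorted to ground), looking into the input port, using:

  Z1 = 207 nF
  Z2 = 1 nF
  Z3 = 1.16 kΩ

Step 1 — Angular frequency: ω = 2π·f = 2π·43.4 = 272.7 rad/s.
Step 2 — Component impedances:
  Z1: Z = 1/(jωC) = -j/(ω·C) = 0 - j1.772e+04 Ω
  Z2: Z = 1/(jωC) = -j/(ω·C) = 0 - j3.667e+06 Ω
  Z3: Z = R = 1160 Ω
Step 3 — With the output port shorted to ground, the output series arm Z2 runs from the junction to ground; the shunt arm Z3 also runs from the junction to ground. They appear in parallel: Z3 || Z2 = 1160 - j0.3669 Ω.
Step 4 — Series with input arm Z1: Z_in = Z1 + (Z3 || Z2) = 1160 - j1.772e+04 Ω = 1.775e+04∠-86.3° Ω.

Z = 1160 - j1.772e+04 Ω = 1.775e+04∠-86.3° Ω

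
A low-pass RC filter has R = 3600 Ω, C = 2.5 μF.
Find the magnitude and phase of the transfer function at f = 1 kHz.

Step 1 — Angular frequency: ω = 2π·1000 = 6283 rad/s.
Step 2 — Transfer function: H(jω) = 1/(1 + jωRC).
Step 3 — Denominator: 1 + jωRC = 1 + j·6283·3600·2.5e-06 = 1 + j56.55.
Step 4 — H = 0.0003126 - j0.01768.
Step 5 — Magnitude: |H| = 0.01768 (-35.0 dB); phase: φ = -89.0°.

|H| = 0.01768 (-35.0 dB), φ = -89.0°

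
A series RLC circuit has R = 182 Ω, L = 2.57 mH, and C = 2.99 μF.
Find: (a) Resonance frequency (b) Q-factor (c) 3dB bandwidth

Step 1 — Resonance: ω₀ = 1/√(LC) = 1/√(0.00257·2.99e-06) = 1.141e+04 rad/s.
Step 2 — f₀ = ω₀/(2π) = 1816 Hz.
Step 3 — Series Q: Q = ω₀L/R = 1.141e+04·0.00257/182 = 0.1611.
Step 4 — Bandwidth: Δω = ω₀/Q = 7.082e+04 rad/s; BW = Δω/(2π) = 1.127e+04 Hz.

(a) f₀ = 1816 Hz  (b) Q = 0.1611  (c) BW = 1.127e+04 Hz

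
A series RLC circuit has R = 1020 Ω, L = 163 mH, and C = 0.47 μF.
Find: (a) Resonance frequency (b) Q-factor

Step 1 — Resonance condition Im(Z)=0 gives ω₀ = 1/√(LC).
Step 2 — ω₀ = 1/√(0.163·4.7e-07) = 3613 rad/s.
Step 3 — f₀ = ω₀/(2π) = 575 Hz.
Step 4 — Series Q: Q = ω₀L/R = 3613·0.163/1020 = 0.5774.

(a) f₀ = 575 Hz  (b) Q = 0.5774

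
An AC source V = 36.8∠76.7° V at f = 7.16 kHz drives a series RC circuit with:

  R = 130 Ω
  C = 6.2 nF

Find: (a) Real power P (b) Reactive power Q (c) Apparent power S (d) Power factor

Step 1 — Angular frequency: ω = 2π·f = 2π·7160 = 4.499e+04 rad/s.
Step 2 — Component impedances:
  R: Z = R = 130 Ω
  C: Z = 1/(jωC) = -j/(ω·C) = 0 - j3585 Ω
Step 3 — Series combination: Z_total = R + C = 130 - j3585 Ω = 3588∠-87.9° Ω.
Step 4 — Source phasor: V = 36.8∠76.7° V = 8.466 + j35.81 V.
Step 5 — Current: I = V / Z = -0.00989 + j0.00272 A = 0.01026∠164.6° A.
Step 6 — Complex power: S = V·I* = 0.01368 - j0.3772 VA.
Step 7 — Real power: P = Re(S) = 0.01368 W.
Step 8 — Reactive power: Q = Im(S) = -0.3772 VAR.
Step 9 — Apparent power: |S| = 0.3775 VA.
Step 10 — Power factor: PF = P/|S| = 0.03624 (leading).

(a) P = 0.01368 W  (b) Q = -0.3772 VAR  (c) S = 0.3775 VA  (d) PF = 0.03624 (leading)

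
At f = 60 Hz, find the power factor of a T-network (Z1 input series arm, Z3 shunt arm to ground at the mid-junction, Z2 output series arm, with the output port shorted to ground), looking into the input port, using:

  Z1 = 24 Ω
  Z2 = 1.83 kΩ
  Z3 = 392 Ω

Step 1 — Angular frequency: ω = 2π·f = 2π·60 = 377 rad/s.
Step 2 — Component impedances:
  Z1: Z = R = 24 Ω
  Z2: Z = R = 1830 Ω
  Z3: Z = R = 392 Ω
Step 3 — With the output port shorted to ground, the output series arm Z2 runs from the junction to ground; the shunt arm Z3 also runs from the junction to ground. They appear in parallel: Z3 || Z2 = 322.8 Ω.
Step 4 — Series with input arm Z1: Z_in = Z1 + (Z3 || Z2) = 346.8 Ω = 346.8∠0.0° Ω.
Step 5 — Power factor: PF = cos(φ) = Re(Z)/|Z| = 346.8/346.8 = 1.
Step 6 — Type: Im(Z) = 0 ⇒ unity (phase φ = 0.0°).

PF = 1 (unity, φ = 0.0°)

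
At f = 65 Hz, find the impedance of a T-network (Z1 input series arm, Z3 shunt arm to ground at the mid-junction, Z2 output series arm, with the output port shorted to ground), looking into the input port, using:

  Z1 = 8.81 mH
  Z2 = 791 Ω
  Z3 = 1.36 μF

Step 1 — Angular frequency: ω = 2π·f = 2π·65 = 408.4 rad/s.
Step 2 — Component impedances:
  Z1: Z = jωL = j·408.4·0.00881 = 0 + j3.598 Ω
  Z2: Z = R = 791 Ω
  Z3: Z = 1/(jωC) = -j/(ω·C) = 0 - j1800 Ω
Step 3 — With the output port shorted to ground, the output series arm Z2 runs from the junction to ground; the shunt arm Z3 also runs from the junction to ground. They appear in parallel: Z3 || Z2 = 663 - j291.3 Ω.
Step 4 — Series with input arm Z1: Z_in = Z1 + (Z3 || Z2) = 663 - j287.7 Ω = 722.7∠-23.5° Ω.

Z = 663 - j287.7 Ω = 722.7∠-23.5° Ω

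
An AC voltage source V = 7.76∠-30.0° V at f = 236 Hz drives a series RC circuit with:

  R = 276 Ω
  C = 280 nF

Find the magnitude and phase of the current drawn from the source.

Step 1 — Angular frequency: ω = 2π·f = 2π·236 = 1483 rad/s.
Step 2 — Component impedances:
  R: Z = R = 276 Ω
  C: Z = 1/(jωC) = -j/(ω·C) = 0 - j2409 Ω
Step 3 — Series combination: Z_total = R + C = 276 - j2409 Ω = 2424∠-83.5° Ω.
Step 4 — Source phasor: V = 7.76∠-30.0° V = 6.72 - j3.88 V.
Step 5 — Ohm's law: I = V / Z_total = (6.72 - j3.88) / (276 - j2409) = 0.001906 + j0.002572 A.
Step 6 — Convert to polar: |I| = 0.003201 A, ∠I = 53.5°.

I = 0.003201∠53.5° A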